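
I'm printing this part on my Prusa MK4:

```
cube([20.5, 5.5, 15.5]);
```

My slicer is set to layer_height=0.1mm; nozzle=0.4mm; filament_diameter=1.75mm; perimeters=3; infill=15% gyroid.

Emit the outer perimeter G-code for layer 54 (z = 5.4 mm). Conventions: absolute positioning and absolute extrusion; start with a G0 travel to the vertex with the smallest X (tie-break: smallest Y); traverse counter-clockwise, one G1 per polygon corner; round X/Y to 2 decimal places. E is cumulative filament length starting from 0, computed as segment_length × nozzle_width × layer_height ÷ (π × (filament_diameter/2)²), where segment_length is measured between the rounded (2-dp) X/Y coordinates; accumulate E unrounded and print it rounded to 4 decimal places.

At z = 5.4 mm: the 20.5×5.5 cube contributes its full rectangle. The outline is a single polygon with 4 vertices. Extrusion per mm of travel: 0.4 × 0.1 / (π × 0.875²) = 0.016630. Accumulating E over each segment gives final E = 0.8648.

G0 X0.00 Y0.00 Z5.40
G1 X20.50 Y0.00 E0.3409
G1 X20.50 Y5.50 E0.4324
G1 X0.00 Y5.50 E0.7733
G1 X0.00 Y0.00 E0.8648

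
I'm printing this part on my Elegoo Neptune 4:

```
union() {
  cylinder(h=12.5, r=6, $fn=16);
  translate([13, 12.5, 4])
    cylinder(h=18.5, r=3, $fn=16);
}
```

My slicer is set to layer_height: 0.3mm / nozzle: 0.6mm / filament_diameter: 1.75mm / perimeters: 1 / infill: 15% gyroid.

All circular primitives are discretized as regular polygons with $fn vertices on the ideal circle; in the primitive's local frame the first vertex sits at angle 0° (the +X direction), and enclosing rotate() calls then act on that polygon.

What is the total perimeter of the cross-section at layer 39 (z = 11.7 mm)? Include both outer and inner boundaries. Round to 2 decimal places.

At z = 11.7 mm: the r=6 cylinder contributes a regular 16-gon of circumradius 6 (perimeter = 2·16·6.000·sin(180°/16) = 37.46 mm); the cylinder at (13, 12.5): section is a regular 16-gon, circumradius r=3 (perimeter = 2·16·3.000·sin(180°/16) = 18.73 mm); Combining (union): the 2 present regions are separate (no shared area or edge), so areas and boundary lengths simply add and each stays a separate island — boundary = 56.19 mm. Overall, the cross-section has 2 separate islands. Total boundary length (outer) = 56.19 mm.

56.19 mm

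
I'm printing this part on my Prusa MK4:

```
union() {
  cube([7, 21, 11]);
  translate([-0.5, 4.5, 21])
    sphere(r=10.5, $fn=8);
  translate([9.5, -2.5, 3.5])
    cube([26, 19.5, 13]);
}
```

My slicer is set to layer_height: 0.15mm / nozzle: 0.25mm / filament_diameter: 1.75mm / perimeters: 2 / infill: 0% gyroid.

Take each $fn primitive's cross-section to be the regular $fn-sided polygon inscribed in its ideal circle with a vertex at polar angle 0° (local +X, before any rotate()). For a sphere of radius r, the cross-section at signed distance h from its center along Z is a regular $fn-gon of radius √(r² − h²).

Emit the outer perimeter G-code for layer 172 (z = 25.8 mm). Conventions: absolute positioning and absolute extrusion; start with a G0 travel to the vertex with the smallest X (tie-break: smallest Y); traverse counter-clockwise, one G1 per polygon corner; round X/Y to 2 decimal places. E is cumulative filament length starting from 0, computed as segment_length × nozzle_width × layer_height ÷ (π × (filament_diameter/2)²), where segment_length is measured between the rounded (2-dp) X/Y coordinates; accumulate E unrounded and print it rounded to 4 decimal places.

At z = 25.8 mm: the cube is not intersected at this z (z outside [0, 11]); the r=10.5 sphere at (-0.5, 4.5) slices to a regular 8-gon of circumradius 9.339 (√(r²−h²) with h=4.8 from center); the cube at (9.5, -2.5) does not reach this height (z outside [3.5, 16.5]); Taking the union: only the r=10.5 sphere at (-0.5, 4.5) is present, so the union is just that shape — 1 connected region. The outline is a single polygon with 8 vertices. Extrusion per mm of travel: 0.25 × 0.15 / (π × 0.875²) = 0.015591. Accumulating E over each segment gives final E = 0.8913.

G0 X-9.84 Y4.50 Z25.80
G1 X-7.10 Y-2.10 E0.1114
G1 X-0.50 Y-4.84 E0.2228
G1 X6.10 Y-2.10 E0.3342
G1 X8.84 Y4.50 E0.4457
G1 X6.10 Y11.10 E0.5571
G1 X-0.50 Y13.84 E0.6685
G1 X-7.10 Y11.10 E0.7799
G1 X-9.84 Y4.50 E0.8913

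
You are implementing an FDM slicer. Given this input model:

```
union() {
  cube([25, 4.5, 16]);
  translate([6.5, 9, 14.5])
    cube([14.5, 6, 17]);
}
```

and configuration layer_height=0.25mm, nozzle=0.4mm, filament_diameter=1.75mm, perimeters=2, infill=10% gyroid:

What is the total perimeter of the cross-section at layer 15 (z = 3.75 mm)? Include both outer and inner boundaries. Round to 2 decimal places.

59.00 mm

At z = 3.75 mm: the 25×4.5 cube contributes its full rectangle (perimeter 59.00 mm); the cube at (6.5, 9) is not intersected at this z (z outside [14.5, 31.5]); Combining (union): only the 25×4.5 cube is present, so the union is just that shape — boundary = 59.00 mm. Overall, the cross-section is a single solid region. Total boundary length (outer) = 59.00 mm.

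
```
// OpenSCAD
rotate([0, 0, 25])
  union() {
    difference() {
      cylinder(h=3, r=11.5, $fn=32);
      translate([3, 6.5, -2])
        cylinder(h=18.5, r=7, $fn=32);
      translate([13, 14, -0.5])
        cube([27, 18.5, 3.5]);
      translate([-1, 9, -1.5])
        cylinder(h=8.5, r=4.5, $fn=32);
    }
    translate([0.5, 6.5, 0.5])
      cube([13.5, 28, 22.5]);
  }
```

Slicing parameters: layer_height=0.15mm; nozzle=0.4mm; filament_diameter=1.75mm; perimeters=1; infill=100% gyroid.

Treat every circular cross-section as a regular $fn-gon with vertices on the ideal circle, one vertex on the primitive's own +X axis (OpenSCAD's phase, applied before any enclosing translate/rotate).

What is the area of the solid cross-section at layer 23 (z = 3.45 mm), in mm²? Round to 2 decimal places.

378.00 mm²

At z = 3.45 mm: the cylinder is not intersected at this z (z outside [0, 3]); the r=7 cylinder at (3, 6.5) gives a regular 32-gon of circumradius 7 (constant along its height) (area = (32/2)·7.000²·sin(360°/32) = 152.95 mm²); the cube at (13, 14) is absent (z outside [-0.5, 3]); the cylinder at (-1, 9): section is a regular 32-gon, circumradius r=4.5 (area = (32/2)·4.500²·sin(360°/32) = 63.21 mm²); Subtracting the remaining from the first: the first operand is absent here, so nothing remains; the 13.5×28 cube at (0.5, 6.5) contributes its full rectangle (area 378.00 mm²); Taking the union: only the 13.5×28 cube at (0.5, 6.5) is present, so the union is just that shape — area = 378.00 mm²; (whole slice rotated 25° about Z — lengths, areas and connectivity unchanged). Overall, the cross-section is a single solid region. Net area = 378.00 mm².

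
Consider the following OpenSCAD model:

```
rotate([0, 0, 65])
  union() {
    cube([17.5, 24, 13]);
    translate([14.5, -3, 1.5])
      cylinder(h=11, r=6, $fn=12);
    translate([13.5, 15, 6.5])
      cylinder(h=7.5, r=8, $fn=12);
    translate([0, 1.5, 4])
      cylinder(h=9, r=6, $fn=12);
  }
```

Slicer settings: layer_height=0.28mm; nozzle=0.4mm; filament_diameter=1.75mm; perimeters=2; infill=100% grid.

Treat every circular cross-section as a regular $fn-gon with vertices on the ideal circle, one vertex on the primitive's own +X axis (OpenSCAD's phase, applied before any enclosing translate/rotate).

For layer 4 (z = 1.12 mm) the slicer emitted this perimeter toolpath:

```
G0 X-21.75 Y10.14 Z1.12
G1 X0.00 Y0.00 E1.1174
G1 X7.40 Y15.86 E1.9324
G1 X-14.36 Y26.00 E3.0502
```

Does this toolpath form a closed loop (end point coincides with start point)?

no

Start point (G0): (-21.75, 10.14). End point (last G1): the path does not return to the start — open.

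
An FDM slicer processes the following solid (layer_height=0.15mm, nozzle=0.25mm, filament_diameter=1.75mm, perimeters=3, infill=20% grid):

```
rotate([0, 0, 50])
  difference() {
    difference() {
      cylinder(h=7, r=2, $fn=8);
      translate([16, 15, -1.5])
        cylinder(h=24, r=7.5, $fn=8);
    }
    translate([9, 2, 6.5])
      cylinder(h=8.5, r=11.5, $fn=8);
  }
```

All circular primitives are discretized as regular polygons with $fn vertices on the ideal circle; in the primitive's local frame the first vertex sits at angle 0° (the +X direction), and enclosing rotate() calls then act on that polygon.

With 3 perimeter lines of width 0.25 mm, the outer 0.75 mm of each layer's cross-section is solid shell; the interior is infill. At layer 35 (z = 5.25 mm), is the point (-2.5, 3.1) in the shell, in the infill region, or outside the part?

outside

At z = 5.25 mm: the r=2 cylinder contributes a regular 8-gon of circumradius 2; the cylinder at (16, 15): section is a regular 8-gon, circumradius r=7.5; After the difference (first − rest): starting from the r=2 cylinder, the r=7.5 cylinder at (16, 15) misses the remaining region (no effect) — 1 connected region; the cylinder at (9, 2) does not reach this height (z outside [6.5, 15]); Subtracting the remaining from the first: none of the subtracted shapes is present at this height, so that combined region is unchanged — 1 connected region; (whole slice rotated 50° about Z — lengths, areas and connectivity unchanged). Overall, the cross-section is a single solid region. Undo the 50° rotation: the query point maps to (0.768, 3.908) in the un-rotated model frame. The nearest boundary edge runs (-1.41, 1.41)→(0.00, 2.00); distance from the point to it = 2.06 mm. The point is not inside any of the regions above, so it lies outside the cross-section (2.06 mm from the nearest boundary).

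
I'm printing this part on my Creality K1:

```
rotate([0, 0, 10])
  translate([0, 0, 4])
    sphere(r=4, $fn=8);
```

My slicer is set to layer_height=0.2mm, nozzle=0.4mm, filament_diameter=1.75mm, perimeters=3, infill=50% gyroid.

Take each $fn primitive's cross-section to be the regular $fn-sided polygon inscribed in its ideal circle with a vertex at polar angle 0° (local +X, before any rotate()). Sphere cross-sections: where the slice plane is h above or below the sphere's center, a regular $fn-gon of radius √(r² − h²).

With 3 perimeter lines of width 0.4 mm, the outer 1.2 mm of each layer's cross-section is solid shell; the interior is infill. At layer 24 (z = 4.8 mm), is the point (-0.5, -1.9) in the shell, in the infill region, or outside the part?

At z = 4.8 mm: the r=4 sphere contributes a regular 8-gon of circumradius √(4²−0.8²) = 3.919; (whole slice rotated 10° about Z — lengths, areas and connectivity unchanged). Overall, the cross-section is a single solid region. Undo the 10° rotation: the query point maps to (-0.822, -1.784) in the un-rotated model frame. The nearest boundary edge runs (-2.77, -2.77)→(-0.00, -3.92); distance from the point to it = 1.66 mm. The point is inside the cross-section and 1.66 mm from the nearest boundary — more than the 1.2 mm shell width (3 × 0.4), so it's in the infill interior.

infill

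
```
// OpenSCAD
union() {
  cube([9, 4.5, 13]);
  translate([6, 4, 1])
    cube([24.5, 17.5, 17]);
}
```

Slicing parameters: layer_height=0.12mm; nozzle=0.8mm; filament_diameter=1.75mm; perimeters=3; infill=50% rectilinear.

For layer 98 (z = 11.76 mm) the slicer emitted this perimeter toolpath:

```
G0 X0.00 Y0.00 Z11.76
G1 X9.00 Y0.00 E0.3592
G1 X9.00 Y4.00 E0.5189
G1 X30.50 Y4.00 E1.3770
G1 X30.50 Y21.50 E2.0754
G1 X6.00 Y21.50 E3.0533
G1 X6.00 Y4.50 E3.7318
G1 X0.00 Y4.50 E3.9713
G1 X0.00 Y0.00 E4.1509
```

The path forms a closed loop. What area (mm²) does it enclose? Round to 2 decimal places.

Apply the shoelace formula to the sequence of (X, Y) vertices; enclosed area = 467.75 mm².

467.75 mm²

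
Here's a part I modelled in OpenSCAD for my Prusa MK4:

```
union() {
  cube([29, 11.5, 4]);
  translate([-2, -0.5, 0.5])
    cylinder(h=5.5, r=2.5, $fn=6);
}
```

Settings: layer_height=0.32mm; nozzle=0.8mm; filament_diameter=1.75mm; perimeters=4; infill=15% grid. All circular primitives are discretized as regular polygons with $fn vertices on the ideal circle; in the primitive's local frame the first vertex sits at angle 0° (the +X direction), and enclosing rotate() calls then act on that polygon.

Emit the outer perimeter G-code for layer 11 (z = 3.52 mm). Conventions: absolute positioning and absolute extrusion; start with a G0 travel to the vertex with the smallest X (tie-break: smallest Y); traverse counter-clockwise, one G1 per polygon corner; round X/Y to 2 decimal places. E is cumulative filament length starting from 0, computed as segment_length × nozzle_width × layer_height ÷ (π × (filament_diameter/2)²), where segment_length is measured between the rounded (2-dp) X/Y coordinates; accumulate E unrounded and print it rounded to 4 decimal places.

G0 X-4.50 Y-0.50 Z3.52
G1 X-3.25 Y-2.67 E0.2665
G1 X-0.75 Y-2.67 E0.5326
G1 X0.50 Y-0.50 E0.7992
G1 X0.21 Y0.00 E0.8607
G1 X29.00 Y0.00 E3.9249
G1 X29.00 Y11.50 E5.1488
G1 X0.00 Y11.50 E8.2354
G1 X0.00 Y0.37 E9.4200
G1 X-0.75 Y1.67 E9.5797
G1 X-3.25 Y1.67 E9.8458
G1 X-4.50 Y-0.50 E10.1123

At z = 3.52 mm: the 29×11.5 cube contributes its full rectangle; the r=2.5 cylinder at (-2, -0.5) gives a regular 6-gon of circumradius 2.5 (constant along its height); Taking the union: the regions partially overlap (shared area 0.04 mm²), so overlapping operands fuse into one piece — 1 connected region. The outline is a single polygon with 11 vertices. Extrusion per mm of travel: 0.8 × 0.32 / (π × 0.875²) = 0.106432. Accumulating E over each segment gives final E = 10.1123.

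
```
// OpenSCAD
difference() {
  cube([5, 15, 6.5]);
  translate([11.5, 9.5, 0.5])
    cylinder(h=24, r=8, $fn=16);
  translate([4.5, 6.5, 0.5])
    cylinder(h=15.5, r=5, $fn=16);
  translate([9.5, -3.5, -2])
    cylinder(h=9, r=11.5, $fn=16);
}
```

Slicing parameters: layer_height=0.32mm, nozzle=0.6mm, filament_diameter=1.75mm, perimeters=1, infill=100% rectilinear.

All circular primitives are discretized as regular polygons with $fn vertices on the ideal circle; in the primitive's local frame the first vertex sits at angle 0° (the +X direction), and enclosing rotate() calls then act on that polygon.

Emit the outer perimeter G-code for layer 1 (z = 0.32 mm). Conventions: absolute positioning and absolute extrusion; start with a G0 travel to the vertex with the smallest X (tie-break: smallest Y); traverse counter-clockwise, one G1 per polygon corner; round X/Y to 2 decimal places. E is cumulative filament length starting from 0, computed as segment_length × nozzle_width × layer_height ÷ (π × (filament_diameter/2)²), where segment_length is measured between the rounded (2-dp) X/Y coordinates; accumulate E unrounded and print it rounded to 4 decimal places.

At z = 0.32 mm: the cube is present — its section is the full 5×15 rectangle; the cylinder at (11.5, 9.5) does not reach this height (z outside [0.5, 24.5]); the cylinder at (4.5, 6.5) is not intersected at this z (z outside [0.5, 16]); the cylinder at (9.5, -3.5): section is a regular 16-gon, circumradius r=11.5; Subtracting the remaining from the first: starting from the 5×15 cube, the r=11.5 cylinder at (9.5, -3.5) partially overlaps it — only the 26.16 mm² overlap (of its 404.88 mm²) is removed, clipping the outline — 1 connected region. The outline is a single polygon with 5 vertices. Extrusion per mm of travel: 0.6 × 0.32 / (π × 0.875²) = 0.079824. Accumulating E over each segment gives final E = 2.5699.

G0 X0.00 Y2.58 Z0.32
G1 X1.37 Y4.63 E0.1968
G1 X5.00 Y7.06 E0.5455
G1 X5.00 Y15.00 E1.1793
G1 X0.00 Y15.00 E1.5784
G1 X0.00 Y2.58 E2.5699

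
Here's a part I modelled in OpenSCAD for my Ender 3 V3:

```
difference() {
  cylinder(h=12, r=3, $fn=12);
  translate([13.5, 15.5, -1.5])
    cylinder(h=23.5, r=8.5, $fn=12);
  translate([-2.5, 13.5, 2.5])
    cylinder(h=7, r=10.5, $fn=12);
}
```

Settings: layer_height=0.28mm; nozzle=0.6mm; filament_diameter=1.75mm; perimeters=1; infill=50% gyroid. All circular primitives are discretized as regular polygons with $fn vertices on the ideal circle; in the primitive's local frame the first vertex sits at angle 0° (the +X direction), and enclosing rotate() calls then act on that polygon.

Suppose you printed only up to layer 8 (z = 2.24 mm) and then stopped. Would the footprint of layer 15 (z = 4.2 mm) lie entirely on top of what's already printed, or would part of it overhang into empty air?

Compare the two slices. At z = 2.24: the cylinder: section is a regular 12-gon, circumradius r=3 (area = (12/2)·3.000²·sin(360°/12) = 27.00 mm²); the r=8.5 cylinder at (13.5, 15.5) gives a regular 12-gon of circumradius 8.5 (constant along its height) (area = (12/2)·8.500²·sin(360°/12) = 216.75 mm²); the cylinder at (-2.5, 13.5) is absent (z outside [2.5, 9.5]); After the difference (first − rest): starting from the r=3 cylinder (27.00 mm²), the r=8.5 cylinder at (13.5, 15.5) misses the remaining region (no effect) — area = 27.00 mm². At z = 4.2: the r=3 cylinder gives a regular 12-gon of circumradius 3 (constant along its height) (area = (12/2)·3.000²·sin(360°/12) = 27.00 mm²); the r=8.5 cylinder at (13.5, 15.5) gives a regular 12-gon of circumradius 8.5 (constant along its height) (area = (12/2)·8.500²·sin(360°/12) = 216.75 mm²); the r=10.5 cylinder at (-2.5, 13.5) gives a regular 12-gon of circumradius 10.5 (constant along its height) (area = (12/2)·10.500²·sin(360°/12) = 330.75 mm²); Subtracting the remaining from the first: starting from the r=3 cylinder (27.00 mm²), the r=8.5 cylinder at (13.5, 15.5) misses the remaining region (no effect); the r=10.5 cylinder at (-2.5, 13.5) misses the remaining region (no effect) — area = 27.00 mm². Checking containment: the cross-section at z = 4.2 is a subset of the cross-section at z = 2.24.

entirely on top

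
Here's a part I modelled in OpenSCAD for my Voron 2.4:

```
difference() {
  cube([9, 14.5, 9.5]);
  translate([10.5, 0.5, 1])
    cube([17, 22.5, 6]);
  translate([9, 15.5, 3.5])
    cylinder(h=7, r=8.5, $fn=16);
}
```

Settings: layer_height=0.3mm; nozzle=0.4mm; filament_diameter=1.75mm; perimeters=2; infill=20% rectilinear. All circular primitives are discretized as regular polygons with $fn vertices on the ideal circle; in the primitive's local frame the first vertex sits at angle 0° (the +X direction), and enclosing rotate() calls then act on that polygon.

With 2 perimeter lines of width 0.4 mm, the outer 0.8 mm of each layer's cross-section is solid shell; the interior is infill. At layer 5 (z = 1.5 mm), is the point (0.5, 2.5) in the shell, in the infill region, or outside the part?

At z = 1.5 mm: the cube (footprint 9×14.5) is included at this height; the 17×22.5 cube at (10.5, 0.5) contributes its full rectangle; the cylinder at (9, 15.5) is absent (z outside [3.5, 10.5]); Subtracting the remaining from the first: starting from the 9×14.5 cube, the 17×22.5 cube at (10.5, 0.5) misses the remaining region (no effect) — 1 connected region. Overall, the cross-section is a single solid region. The nearest boundary edge runs (0.00, 0.00)→(0.00, 14.50); distance from the point to it = 0.50 mm. The point is inside the cross-section, 0.50 mm from the nearest boundary — within the 0.8 mm shell band (2 × 0.4).

shell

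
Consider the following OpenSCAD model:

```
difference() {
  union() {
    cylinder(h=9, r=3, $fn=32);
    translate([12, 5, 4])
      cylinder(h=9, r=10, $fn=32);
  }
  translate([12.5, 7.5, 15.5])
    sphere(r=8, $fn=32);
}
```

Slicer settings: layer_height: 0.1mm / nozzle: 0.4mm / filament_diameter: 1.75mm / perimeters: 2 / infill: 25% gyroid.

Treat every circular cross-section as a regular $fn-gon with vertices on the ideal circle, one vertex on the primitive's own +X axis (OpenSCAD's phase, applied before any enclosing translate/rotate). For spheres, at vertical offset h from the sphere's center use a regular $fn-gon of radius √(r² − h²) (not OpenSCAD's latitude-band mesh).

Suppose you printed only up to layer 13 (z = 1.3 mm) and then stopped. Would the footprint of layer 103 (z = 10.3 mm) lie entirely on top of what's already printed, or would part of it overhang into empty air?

Compare the two slices. At z = 1.3: the cylinder: section is a regular 32-gon, circumradius r=3 (area = (32/2)·3.000²·sin(360°/32) = 28.09 mm²); the cylinder at (12, 5) is absent (z outside [4, 13]); Taking the union: only the r=3 cylinder is present, so the union is just that shape — area = 28.09 mm²; the sphere at (12.5, 7.5) does not reach this height (|z−center|=14.200 > r=8); Subtracting the remaining from the first: none of the subtracted shapes is present at this height, so the result so far is unchanged — area = 28.09 mm². At z = 10.3: the cylinder is absent (z outside [0, 9]); the cylinder at (12, 5): section is a regular 32-gon, circumradius r=10 (area = (32/2)·10.000²·sin(360°/32) = 312.14 mm²); Taking the union: only the r=10 cylinder at (12, 5) is present, so the union is just that shape — area = 312.14 mm²; the r=8 sphere at (12.5, 7.5) contributes a regular 32-gon of circumradius √(8²−5.2²) = 6.079 (area = (32/2)·6.079²·sin(360°/32) = 115.37 mm²); Taking the first minus the rest: starting from the result so far (312.14 mm²), the r=8 sphere at (12.5, 7.5) lies wholly inside it (removes its full 115.37 mm² and its 38.14 mm outline becomes a hole wall) — area = 196.78 mm². Checking containment: at z = 10.3 the cross-section extends beyond the z = 1.3 cross-section by about 196.78 mm².

part overhangs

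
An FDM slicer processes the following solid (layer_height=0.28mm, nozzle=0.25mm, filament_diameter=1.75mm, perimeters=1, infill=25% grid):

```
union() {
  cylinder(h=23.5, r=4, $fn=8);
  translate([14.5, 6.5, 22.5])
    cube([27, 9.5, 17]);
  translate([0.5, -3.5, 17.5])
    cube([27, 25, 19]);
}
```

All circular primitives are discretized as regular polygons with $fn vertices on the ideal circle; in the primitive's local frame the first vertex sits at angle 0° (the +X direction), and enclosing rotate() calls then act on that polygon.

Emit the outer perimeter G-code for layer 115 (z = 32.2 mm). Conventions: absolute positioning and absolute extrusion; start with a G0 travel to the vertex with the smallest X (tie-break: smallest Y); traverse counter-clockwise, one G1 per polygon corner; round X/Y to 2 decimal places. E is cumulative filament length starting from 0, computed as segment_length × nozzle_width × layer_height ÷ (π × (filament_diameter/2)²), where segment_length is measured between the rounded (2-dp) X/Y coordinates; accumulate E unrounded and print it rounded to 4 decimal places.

At z = 32.2 mm: the cylinder is not intersected at this z (z outside [0, 23.5]); the cube at (14.5, 6.5) (footprint 27×9.5) is included at this height; the cube at (0.5, -3.5) (footprint 27×25) is included at this height; Merging all regions: the regions partially overlap (shared area 123.50 mm²), so overlapping operands fuse into one piece — 1 connected region. The outline is a single polygon with 8 vertices. Extrusion per mm of travel: 0.25 × 0.28 / (π × 0.875²) = 0.029103. Accumulating E over each segment gives final E = 3.8415.

G0 X0.50 Y-3.50 Z32.20
G1 X27.50 Y-3.50 E0.7858
G1 X27.50 Y6.50 E1.0768
G1 X41.50 Y6.50 E1.4842
G1 X41.50 Y16.00 E1.7607
G1 X27.50 Y16.00 E2.1681
G1 X27.50 Y21.50 E2.3282
G1 X0.50 Y21.50 E3.1140
G1 X0.50 Y-3.50 E3.8415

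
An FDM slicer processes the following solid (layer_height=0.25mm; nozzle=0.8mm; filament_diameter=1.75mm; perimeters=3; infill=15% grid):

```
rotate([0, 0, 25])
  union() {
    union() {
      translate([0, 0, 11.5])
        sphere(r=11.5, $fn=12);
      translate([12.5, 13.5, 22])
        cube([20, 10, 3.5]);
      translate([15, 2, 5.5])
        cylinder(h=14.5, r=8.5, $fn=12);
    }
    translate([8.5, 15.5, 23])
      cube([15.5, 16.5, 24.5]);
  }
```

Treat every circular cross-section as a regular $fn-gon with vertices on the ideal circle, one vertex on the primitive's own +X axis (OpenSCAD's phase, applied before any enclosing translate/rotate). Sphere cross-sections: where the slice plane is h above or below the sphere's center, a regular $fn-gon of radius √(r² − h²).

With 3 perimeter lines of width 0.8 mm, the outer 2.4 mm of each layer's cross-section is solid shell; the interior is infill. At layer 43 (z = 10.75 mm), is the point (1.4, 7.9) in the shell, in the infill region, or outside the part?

infill

At z = 10.75 mm: the r=11.5 sphere contributes a regular 12-gon of circumradius √(11.5²−0.75²) = 11.476; the cube at (12.5, 13.5) is absent (z outside [22, 25.5]); the r=8.5 cylinder at (15, 2) gives a regular 12-gon of circumradius 8.5 (constant along its height); Combining (union): the regions partially overlap (shared area 36.37 mm²), so overlapping operands fuse into one piece — 1 connected region; the cube at (8.5, 15.5) does not reach this height (z outside [23, 47.5]); Merging all regions: only the result so far is present, so the union is just that shape — 1 connected region; (whole slice rotated 25° about Z — lengths, areas and connectivity unchanged). Overall, the cross-section is a single solid region. Undo the 25° rotation: the query point maps to (4.608, 6.568) in the un-rotated model frame. The nearest boundary edge runs (5.74, 9.94)→(8.53, 7.14); distance from the point to it = 3.18 mm. The point is inside the cross-section and 3.18 mm from the nearest boundary — more than the 2.4 mm shell width (3 × 0.8), so it's in the infill interior.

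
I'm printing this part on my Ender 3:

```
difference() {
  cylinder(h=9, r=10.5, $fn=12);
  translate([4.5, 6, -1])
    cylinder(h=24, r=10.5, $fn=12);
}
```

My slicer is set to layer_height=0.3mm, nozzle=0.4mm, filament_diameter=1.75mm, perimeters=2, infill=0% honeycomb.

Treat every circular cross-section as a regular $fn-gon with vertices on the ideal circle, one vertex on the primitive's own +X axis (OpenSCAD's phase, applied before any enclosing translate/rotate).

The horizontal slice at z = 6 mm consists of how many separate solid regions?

At z = 6 mm: the cylinder: section is a regular 12-gon, circumradius r=10.5; the cylinder at (4.5, 6): section is a regular 12-gon, circumradius r=10.5; After the difference (first − rest): starting from the r=10.5 cylinder, the r=10.5 cylinder at (4.5, 6) partially overlaps it — only the 180.31 mm² overlap (of its 330.75 mm²) is removed, clipping the outline — 1 connected region. The result has 1 disconnected region.

1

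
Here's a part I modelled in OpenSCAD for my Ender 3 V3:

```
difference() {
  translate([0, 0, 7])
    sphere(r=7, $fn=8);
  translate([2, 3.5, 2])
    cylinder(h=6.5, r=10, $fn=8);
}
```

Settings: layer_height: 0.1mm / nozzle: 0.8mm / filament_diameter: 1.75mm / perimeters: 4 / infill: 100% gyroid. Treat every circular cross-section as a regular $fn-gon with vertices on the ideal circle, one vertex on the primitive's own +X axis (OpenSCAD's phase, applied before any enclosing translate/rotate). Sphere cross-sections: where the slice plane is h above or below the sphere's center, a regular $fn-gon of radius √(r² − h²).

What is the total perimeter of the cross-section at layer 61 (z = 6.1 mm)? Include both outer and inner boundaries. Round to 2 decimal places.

24.32 mm

At z = 6.1 mm: the sphere: section is a regular 8-gon, circumradius = √(r²−h²) = √(7²−0.9²) = 6.942 (perimeter = 2·8·6.942·sin(180°/8) = 42.50 mm); the r=10 cylinder at (2, 3.5) contributes a regular 8-gon of circumradius 10 (perimeter = 2·8·10.000·sin(180°/8) = 61.23 mm); After the difference (first − rest): starting from the r=7 sphere, the r=10 cylinder at (2, 3.5) partially overlaps it — only the 127.24 mm² overlap (of its 282.84 mm²) is removed, clipping the outline — boundary = 24.32 mm. Overall, the cross-section is a single solid region. Total boundary length (outer) = 24.32 mm.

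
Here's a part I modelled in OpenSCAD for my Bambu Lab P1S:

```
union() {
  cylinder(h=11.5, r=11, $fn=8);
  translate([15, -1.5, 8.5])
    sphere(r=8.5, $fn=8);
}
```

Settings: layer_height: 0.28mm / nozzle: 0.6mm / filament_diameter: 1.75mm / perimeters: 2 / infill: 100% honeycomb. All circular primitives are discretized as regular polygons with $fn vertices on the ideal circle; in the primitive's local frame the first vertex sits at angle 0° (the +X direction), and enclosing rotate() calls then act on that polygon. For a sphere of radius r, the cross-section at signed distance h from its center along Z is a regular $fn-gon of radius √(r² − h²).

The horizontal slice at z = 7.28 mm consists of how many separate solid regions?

1

At z = 7.28 mm: the r=11 cylinder gives a regular 8-gon of circumradius 11 (constant along its height); the r=8.5 sphere at (15, -1.5) contributes a regular 8-gon of circumradius √(8.5²−1.22²) = 8.412; Merging all regions: the regions partially overlap (shared area 23.03 mm²), so overlapping operands fuse into one piece — 1 connected region. The result has 1 disconnected region.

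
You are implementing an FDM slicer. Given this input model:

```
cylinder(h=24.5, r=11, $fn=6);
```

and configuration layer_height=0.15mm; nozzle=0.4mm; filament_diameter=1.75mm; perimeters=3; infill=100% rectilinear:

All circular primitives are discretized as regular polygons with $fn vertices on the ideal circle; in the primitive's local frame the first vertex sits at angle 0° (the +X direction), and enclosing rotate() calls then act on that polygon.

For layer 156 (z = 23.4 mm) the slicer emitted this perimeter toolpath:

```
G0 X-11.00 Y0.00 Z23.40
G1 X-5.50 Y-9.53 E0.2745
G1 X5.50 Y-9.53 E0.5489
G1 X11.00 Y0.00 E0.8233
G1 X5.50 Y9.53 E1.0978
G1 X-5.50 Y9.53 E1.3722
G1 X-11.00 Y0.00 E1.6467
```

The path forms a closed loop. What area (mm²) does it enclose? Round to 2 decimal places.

314.49 mm²

Apply the shoelace formula to the sequence of (X, Y) vertices; enclosed area = 314.49 mm².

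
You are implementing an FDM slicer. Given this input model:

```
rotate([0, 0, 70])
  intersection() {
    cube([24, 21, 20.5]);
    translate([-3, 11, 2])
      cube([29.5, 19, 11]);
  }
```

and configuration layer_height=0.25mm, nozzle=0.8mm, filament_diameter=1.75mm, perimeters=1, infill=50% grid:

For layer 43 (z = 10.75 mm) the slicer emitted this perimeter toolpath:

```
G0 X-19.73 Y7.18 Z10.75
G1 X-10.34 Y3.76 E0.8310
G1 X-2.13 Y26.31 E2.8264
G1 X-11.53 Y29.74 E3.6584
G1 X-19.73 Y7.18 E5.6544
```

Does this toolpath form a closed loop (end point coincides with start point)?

yes

Start point (G0): (-19.73, 7.18). End point (last G1): the path returns to the start — closed.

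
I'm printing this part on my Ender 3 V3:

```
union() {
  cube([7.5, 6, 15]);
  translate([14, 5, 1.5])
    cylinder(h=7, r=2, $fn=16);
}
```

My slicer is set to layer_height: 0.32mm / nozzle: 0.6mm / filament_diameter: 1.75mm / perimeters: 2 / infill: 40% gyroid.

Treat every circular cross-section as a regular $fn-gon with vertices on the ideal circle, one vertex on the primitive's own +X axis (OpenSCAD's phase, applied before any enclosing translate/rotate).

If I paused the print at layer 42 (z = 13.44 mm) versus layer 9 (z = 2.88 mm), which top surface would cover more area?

layer 9 (z = 2.88 mm)

Layer 42 (z = 13.44): the cube (footprint 7.5×6) is included at this height (area 45.00 mm²); the cylinder at (14, 5) does not reach this height (z outside [1.5, 8.5]); Taking the union: only the 7.5×6 cube is present, so the union is just that shape — area = 45.00 mm². So its area = 45.00 mm². Layer 9 (z = 2.88): the cube is present — its section is the full 7.5×6 rectangle (area 45.00 mm²); the cylinder at (14, 5): section is a regular 16-gon, circumradius r=2 (area = (16/2)·2.000²·sin(360°/16) = 12.25 mm²); Merging all regions: the 2 present regions are separate (no shared area or edge), so areas and boundary lengths simply add and each stays a separate island — area = 57.25 mm². So its area = 57.25 mm². Layer 9 is larger (57.25 vs 45.00 mm²).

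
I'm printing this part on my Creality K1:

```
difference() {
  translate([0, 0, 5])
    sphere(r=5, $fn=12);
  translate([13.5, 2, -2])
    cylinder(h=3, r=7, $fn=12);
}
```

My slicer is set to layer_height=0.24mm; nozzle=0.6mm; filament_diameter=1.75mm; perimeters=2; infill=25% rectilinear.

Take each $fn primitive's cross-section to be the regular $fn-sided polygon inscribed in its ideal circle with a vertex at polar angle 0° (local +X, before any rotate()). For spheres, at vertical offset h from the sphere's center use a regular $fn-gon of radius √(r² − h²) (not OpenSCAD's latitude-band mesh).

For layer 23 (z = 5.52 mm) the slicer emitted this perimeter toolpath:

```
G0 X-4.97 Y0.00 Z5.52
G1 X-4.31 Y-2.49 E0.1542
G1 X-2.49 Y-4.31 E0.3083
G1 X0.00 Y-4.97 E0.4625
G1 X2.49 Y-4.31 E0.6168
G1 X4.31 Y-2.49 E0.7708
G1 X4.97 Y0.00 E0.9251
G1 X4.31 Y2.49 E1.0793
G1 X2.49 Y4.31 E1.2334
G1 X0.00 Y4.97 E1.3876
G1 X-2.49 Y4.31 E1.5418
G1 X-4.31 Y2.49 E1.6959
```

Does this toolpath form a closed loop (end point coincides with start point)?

Start point (G0): (-4.97, 0.00). End point (last G1): the path does not return to the start — open.

no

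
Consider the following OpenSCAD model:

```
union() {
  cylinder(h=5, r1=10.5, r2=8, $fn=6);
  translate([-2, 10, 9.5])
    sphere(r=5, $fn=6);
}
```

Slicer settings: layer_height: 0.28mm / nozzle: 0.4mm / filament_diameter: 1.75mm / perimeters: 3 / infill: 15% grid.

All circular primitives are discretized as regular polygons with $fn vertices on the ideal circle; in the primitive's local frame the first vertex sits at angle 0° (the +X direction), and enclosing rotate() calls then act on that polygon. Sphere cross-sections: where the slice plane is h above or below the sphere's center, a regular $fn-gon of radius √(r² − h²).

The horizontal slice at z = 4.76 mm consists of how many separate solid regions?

At z = 4.76 mm: the cone contributes a regular 6-gon of circumradius 8.120 (interpolated between r1=10.5 and r2=8 at t=0.952); the r=5 sphere at (-2, 10) contributes a regular 6-gon of circumradius √(5²−4.74²) = 1.591; Combining (union): the 2 present regions are separate (no shared area or edge), so areas and boundary lengths simply add and each stays a separate island — 2 connected regions. The result has 2 disconnected regions.

2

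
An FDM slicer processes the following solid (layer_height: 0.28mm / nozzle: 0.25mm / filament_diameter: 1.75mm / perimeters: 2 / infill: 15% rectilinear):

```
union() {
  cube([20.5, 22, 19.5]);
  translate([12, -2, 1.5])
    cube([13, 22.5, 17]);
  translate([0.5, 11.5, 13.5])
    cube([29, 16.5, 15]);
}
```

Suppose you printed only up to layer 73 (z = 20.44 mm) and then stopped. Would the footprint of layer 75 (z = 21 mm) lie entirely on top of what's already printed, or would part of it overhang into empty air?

Compare the two slices. At z = 20.44: the cube is absent (z outside [0, 19.5]); the cube at (12, -2) does not reach this height (z outside [1.5, 18.5]); the cube at (0.5, 11.5) is present — its section is the full 29×16.5 rectangle (area 478.50 mm²); Combining (union): only the 29×16.5 cube at (0.5, 11.5) is present, so the union is just that shape — area = 478.50 mm². At z = 21: the cube is absent (z outside [0, 19.5]); the cube at (12, -2) does not reach this height (z outside [1.5, 18.5]); the cube at (0.5, 11.5) (footprint 29×16.5) is included at this height (area 478.50 mm²); Combining (union): only the 29×16.5 cube at (0.5, 11.5) is present, so the union is just that shape — area = 478.50 mm². Checking containment: the cross-section at z = 21 is a subset of the cross-section at z = 20.44.

entirely on top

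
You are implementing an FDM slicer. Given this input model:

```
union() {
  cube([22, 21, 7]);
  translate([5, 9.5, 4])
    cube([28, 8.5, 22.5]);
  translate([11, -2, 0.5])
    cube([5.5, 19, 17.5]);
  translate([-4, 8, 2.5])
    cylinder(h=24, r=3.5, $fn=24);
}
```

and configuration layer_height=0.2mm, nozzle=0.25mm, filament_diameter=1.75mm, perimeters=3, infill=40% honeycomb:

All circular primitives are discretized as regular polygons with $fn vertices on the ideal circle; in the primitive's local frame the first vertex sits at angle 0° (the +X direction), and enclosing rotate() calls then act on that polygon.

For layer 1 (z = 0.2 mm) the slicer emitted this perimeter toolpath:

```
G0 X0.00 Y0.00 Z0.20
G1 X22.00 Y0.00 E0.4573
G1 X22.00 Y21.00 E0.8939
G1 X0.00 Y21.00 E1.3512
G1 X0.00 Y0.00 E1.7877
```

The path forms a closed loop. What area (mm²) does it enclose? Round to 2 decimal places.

462.00 mm²

Apply the shoelace formula to the sequence of (X, Y) vertices; enclosed area = 462.00 mm².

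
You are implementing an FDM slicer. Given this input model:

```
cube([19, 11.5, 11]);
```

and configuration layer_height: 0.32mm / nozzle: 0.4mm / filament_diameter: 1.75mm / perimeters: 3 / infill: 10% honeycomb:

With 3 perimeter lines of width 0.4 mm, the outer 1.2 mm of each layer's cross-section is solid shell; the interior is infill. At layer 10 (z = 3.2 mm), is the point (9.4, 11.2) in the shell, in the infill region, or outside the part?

At z = 3.2 mm: the cube (footprint 19×11.5) is included at this height. Overall, the cross-section is a single solid region. The nearest boundary edge runs (19.00, 11.50)→(0.00, 11.50); distance from the point to it = 0.30 mm. The point is inside the cross-section, 0.30 mm from the nearest boundary — within the 1.2 mm shell band (3 × 0.4).

shell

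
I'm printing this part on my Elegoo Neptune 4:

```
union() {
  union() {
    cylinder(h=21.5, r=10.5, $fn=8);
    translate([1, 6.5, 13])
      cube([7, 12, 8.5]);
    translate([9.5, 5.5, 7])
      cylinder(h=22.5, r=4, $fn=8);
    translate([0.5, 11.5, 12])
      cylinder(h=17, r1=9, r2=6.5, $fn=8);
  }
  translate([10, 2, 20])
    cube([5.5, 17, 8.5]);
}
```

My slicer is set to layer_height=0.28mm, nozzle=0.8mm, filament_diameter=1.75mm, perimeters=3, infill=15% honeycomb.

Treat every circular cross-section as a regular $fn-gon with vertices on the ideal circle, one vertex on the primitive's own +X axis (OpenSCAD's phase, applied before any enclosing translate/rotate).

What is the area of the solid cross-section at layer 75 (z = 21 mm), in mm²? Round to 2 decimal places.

At z = 21 mm: the r=10.5 cylinder contributes a regular 8-gon of circumradius 10.5 (area = (8/2)·10.500²·sin(360°/8) = 311.83 mm²); the cube at (1, 6.5) (footprint 7×12) is included at this height (area 84.00 mm²); the r=4 cylinder at (9.5, 5.5) contributes a regular 8-gon of circumradius 4 (area = (8/2)·4.000²·sin(360°/8) = 45.25 mm²); the cone at (0.5, 11.5) (r1=9→r2=6.5) has section circumradius 7.676 here — a regular 8-gon (area = (8/2)·7.676²·sin(360°/8) = 166.67 mm²); Taking the union: the regions partially overlap — summed areas 607.76 mm² minus the doubly-counted overlap 134.57 mm² gives 473.20 mm² — area = 473.20 mm²; the 5.5×17 cube at (10, 2) contributes its full rectangle (area 93.50 mm²); Combining (union): the regions partially overlap — summed areas 566.70 mm² minus the doubly-counted overlap 18.63 mm² gives 548.07 mm² — area = 548.07 mm². Overall, the cross-section is a single solid region. Net area = 548.07 mm².

548.07 mm²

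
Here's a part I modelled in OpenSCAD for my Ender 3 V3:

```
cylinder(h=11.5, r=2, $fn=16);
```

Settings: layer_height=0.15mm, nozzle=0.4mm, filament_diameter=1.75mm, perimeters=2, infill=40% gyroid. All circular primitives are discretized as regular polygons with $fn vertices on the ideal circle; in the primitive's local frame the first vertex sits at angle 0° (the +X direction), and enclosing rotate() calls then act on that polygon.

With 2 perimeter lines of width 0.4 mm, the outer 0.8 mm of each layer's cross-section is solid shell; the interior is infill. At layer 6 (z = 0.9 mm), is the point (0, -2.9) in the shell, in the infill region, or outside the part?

At z = 0.9 mm: the r=2 cylinder contributes a regular 16-gon of circumradius 2. Overall, the cross-section is a single solid region. The nearest boundary edge runs (-0.77, -1.85)→(-0.00, -2.00); distance from the point to it = 0.90 mm. The point is not inside any of the regions above, so it lies outside the cross-section (0.90 mm from the nearest boundary).

outside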